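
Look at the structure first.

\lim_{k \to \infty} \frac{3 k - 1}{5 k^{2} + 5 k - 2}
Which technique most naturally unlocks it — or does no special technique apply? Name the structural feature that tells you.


Technique: dominant-term comparison — as k grows, only the highest-degree terms matter — compare leading terms and read the limit off. Viewed as a single quotient this is an ∞/∞ form — an at-infinity application of l'Hôpital's rule would also resolve it; comparing leading growth reads the answer without differentiating.


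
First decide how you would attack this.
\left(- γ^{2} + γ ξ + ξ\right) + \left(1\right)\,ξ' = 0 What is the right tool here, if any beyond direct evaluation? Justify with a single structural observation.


Best approach: a linear integrating factor — the unknown enters only to the first power against a nonzero forcing term — the integrating-factor template applies directly.


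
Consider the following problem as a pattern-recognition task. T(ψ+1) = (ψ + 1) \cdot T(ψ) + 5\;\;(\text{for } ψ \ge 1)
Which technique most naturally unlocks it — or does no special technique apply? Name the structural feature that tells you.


Diagnosis: a summation factor — rescale the sequence by the product of the weights ψ + 1 so far — the recurrence collapses to a plain running sum.


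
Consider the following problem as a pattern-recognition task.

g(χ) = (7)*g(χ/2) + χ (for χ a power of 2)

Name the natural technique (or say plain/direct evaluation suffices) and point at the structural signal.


Technique: the master substitution — the recursive call is at index χ/2 rather than a shift, a divide-and-conquer shape — substituting χ = 2^m linearizes it.


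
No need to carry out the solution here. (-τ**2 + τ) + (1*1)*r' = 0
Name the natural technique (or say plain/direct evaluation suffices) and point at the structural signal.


Diagnosis: no special technique — the slope is a pure function of τ; integrate both sides and be done.


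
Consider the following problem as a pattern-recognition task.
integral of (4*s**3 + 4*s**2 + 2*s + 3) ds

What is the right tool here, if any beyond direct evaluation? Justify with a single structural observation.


Technique: no special technique — every term is a constant multiple of a power of s; term-wise power-rule integration needs no preliminary transformation.


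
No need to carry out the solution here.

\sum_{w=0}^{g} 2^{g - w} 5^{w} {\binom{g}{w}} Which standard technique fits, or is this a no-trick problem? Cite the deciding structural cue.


Method: the binomial theorem — the summand is term w of a binomial expansion in 5 and 2; the whole sum is a single power.


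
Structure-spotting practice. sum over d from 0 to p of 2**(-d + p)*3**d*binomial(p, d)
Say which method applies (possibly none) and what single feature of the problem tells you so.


Verdict: the binomial theorem — the summand is term d of a binomial expansion in 3 and 2; the whole sum is a single power.


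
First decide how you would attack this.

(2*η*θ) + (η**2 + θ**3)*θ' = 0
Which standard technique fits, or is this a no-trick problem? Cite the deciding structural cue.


Technique: the exact-equation method — the compatibility test passes: the θ-derivative of 2*η*θ matches the η-derivative of η**2 + θ**3, so integrate a potential.


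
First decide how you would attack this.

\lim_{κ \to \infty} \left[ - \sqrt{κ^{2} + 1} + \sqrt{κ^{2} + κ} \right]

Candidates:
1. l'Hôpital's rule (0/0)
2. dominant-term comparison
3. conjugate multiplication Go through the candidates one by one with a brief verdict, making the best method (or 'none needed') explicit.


Diagnosis: conjugate multiplication — the ∞ − ∞ radical form is the exact trigger for the conjugate maneuver.
- l'Hôpital's rule (0/0): substitution produces ∞ − ∞ rather than a vanishing quotient; the rule needs a 0/0 ratio to act on.
- dominant-term comparison: this is not a rational comparison of growth rates at infinity.
- conjugate multiplication — yes, a natural case for it.


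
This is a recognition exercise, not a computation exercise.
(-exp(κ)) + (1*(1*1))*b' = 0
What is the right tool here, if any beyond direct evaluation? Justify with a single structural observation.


Diagnosis: no special technique — the slope is a function of κ alone, so integrate both sides directly.


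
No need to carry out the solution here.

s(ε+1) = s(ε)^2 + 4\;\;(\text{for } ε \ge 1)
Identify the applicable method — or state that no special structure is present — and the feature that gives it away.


Method: no special technique — the recurrence is nonlinear in the sequence values; study it directly, no linear machinery applies.


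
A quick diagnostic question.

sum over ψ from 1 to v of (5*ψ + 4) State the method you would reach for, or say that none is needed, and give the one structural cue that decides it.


Method: no special technique — no ratio, no shift structure, no binomial pattern: sum the constant-multiple powers of ψ with known formulas.


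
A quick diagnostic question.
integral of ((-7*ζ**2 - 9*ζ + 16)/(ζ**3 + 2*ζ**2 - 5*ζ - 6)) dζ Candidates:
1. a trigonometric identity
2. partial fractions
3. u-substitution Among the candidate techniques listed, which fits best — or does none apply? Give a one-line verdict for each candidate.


Method: partial fractions — ζ**3 + 2*ζ**2 - 5*ζ - 6 splits into linear pieces, so the quotient is a sum of simple fractions — decompose before integrating.
- a trigonometric identity — no sine or cosine appears, so there is nothing for a trigonometric identity to act on.
- partial fractions — applies; the problem has the shape this method handles.
- u-substitution: no subexpression of the integrand pairs with its own derivative as a factor — individual terms may offer their own substitutions, but any change of variable covering the whole integral would have to be constructed from outside the expression.


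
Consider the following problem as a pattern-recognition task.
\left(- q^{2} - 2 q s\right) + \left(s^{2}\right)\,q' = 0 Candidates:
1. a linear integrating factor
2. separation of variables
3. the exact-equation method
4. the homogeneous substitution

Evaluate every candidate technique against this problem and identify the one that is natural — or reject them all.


Verdict: the homogeneous substitution — the slope's numerator and denominator share total degree; set v = q/s and the equation drops to separable form. A Bernoulli rewrite works here as the equation stands — the homogeneous substitution is the more immediate reading.
- a linear integrating factor — the unknown enters nonlinearly (through a power, a denominator, or a transcendental function), which the linear integrating-factor recipe cannot absorb as-is — any repair would come from a preliminary substitution, not the factor.
- separation of variables: the two dependences are entangled, not a clean product of one-variable pieces.
- the exact-equation method — no potential function has this form as its differential, as written.
- the homogeneous substitution: yes — fits the structure here.


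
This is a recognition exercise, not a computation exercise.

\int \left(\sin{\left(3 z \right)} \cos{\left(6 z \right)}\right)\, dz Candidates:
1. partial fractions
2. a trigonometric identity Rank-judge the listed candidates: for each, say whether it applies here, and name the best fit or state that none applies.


Technique: a trigonometric identity — two different frequencies multiply in \sin{\left(3 z \right)} \cos{\left(6 z \right)}; the product-to-sum formula separates them.
- partial fractions — there is no rational-function structure to decompose.
- a trigonometric identity — applies; the problem has the shape this method handles.


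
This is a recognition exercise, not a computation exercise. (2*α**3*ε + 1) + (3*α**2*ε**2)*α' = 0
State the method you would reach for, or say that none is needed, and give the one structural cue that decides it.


Verdict: the exact-equation method — equality of cross partials is the green light — assemble the potential function term by term.


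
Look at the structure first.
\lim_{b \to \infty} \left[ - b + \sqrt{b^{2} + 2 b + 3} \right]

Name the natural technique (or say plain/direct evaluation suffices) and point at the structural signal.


Method: conjugate multiplication — an infinity-minus-infinity difference with a surviving radical — multiply by the conjugate to cancel the divergence.


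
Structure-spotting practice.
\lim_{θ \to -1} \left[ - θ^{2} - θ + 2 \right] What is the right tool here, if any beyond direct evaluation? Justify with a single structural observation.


Method: no special technique — no vanishing denominator and no indeterminate clash at the point — evaluation is immediate.


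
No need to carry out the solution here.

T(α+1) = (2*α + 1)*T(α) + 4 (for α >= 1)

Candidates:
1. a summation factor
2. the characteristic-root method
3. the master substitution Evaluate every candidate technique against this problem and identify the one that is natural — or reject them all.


Diagnosis: a summation factor — normalize by the running product of 2*α + 1: the left side becomes a difference, and differences sum.
- a summation factor — applies; the problem has the shape this method handles.
- the characteristic-root method — the coefficients change with the index, which the root method cannot absorb.
- the master substitution — the recursion shifts the index rather than dividing it.


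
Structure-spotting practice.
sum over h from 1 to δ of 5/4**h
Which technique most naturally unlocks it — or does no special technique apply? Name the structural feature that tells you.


Verdict: the geometric series formula — consecutive terms stand in a fixed index-free ratio — the geometric sum formula closes it.


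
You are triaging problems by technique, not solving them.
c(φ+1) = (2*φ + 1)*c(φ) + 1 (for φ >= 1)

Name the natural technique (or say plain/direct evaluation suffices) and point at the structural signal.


Technique: a summation factor — first-order linear but the coefficient 2*φ + 1 moves with the index — divide by the cumulative product and telescope.


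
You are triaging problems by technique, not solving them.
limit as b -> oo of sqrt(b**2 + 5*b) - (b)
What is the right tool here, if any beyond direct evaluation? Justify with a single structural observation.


Method: conjugate multiplication — sqrt(b**2 + 5*b) and b both blow up, but their difference is tame once the conjugate rationalizes it.


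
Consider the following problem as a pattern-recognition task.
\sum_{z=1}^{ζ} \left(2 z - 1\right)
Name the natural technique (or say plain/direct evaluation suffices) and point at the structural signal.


Technique: no special technique — this is bookkeeping, not technique: standard formulas for sums of constant-multiple powers of z apply termwise.


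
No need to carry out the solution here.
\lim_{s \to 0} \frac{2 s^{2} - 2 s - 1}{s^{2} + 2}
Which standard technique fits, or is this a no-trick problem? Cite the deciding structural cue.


Verdict: no special technique — nothing blocks direct substitution at 0: plug in and finish.


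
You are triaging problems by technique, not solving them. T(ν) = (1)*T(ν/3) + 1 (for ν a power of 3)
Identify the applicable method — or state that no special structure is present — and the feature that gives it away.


Best approach: the master substitution — recursion at ν/3 is multiplicative in the index; logarithmic reindexing via ν = 3^m linearizes it.


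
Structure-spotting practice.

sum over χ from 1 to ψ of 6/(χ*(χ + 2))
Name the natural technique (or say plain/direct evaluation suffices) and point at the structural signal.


Diagnosis: telescoping — the summand 6/(χ*(χ + 2)) decomposes into fractions whose poles differ by an integer shift — the series collapses.


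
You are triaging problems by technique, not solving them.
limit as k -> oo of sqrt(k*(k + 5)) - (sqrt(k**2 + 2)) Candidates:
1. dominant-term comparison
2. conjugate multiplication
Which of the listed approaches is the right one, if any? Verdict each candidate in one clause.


Diagnosis: conjugate multiplication — the ∞ − ∞ radical form is the exact trigger for the conjugate maneuver.
- dominant-term comparison: leading-power comparison does not apply to this form.
- conjugate multiplication: applicable, and directly so.


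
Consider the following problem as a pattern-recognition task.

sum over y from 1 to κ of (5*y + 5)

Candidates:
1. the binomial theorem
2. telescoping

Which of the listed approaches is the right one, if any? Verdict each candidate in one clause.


Diagnosis: no special technique — no cancellation, no constant ratio, no binomial weights — just polynomial terms summed directly.
- the binomial theorem: the terms do not reassemble into a binomial power.
- telescoping: as presented, consecutive terms share no shifted copy to cancel against — no rewrite is on display to change that.


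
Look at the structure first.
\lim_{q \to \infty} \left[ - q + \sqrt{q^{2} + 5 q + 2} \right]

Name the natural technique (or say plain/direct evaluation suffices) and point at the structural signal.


Method: conjugate multiplication — the difference \sqrt{q^{2} + 5 q + 2} - q is an ∞ − ∞ stalemate; its conjugate partner breaks the tie.


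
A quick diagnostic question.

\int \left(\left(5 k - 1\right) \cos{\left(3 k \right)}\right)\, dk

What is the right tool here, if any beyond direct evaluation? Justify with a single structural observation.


Diagnosis: integration by parts — a polynomial factor 5 k - 1 multiplies \cos{\left(3 k \right)}; differentiating 5 k - 1 lowers its degree while \cos{\left(3 k \right)} integrates cleanly, so parts wins.


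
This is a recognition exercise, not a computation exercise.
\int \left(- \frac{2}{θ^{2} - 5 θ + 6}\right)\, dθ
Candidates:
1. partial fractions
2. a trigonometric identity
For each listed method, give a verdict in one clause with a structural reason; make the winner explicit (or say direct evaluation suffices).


Method: partial fractions — a proper rational integrand whose denominator splits into simpler factors — decompose into partial fractions first.
- partial fractions — applies; the problem has the shape this method handles.
- a trigonometric identity: there is no trigonometric structure at all — the integrand carries no sine or cosine to rewrite.


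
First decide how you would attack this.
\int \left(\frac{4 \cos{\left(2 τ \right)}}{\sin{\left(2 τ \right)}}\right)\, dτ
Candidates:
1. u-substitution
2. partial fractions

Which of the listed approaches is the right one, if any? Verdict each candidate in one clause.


Technique: u-substitution — read it as f(\sin{\left(2 τ \right)}) times a constant multiple of d(\sin{\left(2 τ \right)}): one substitution, u = \sin{\left(2 τ \right)}, finishes it.
- u-substitution — a fit — the right tool for this form.
- partial fractions: there is no rational-function structure to decompose.


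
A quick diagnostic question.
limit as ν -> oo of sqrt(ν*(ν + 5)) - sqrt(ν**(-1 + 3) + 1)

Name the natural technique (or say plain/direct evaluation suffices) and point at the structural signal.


Diagnosis: conjugate multiplication — this difference gives up after one conjugate multiplication — the radical structure cancels against its conjugate.


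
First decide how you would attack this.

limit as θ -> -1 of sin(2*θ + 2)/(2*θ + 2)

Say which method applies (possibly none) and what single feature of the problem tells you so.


Best approach: l'Hôpital's rule (0/0) — numerator and denominator both vanish at -1 — a genuine 0/0 form, which is exactly when l'Hôpital applies. The standard small-argument limits would also carry it; the rule is the systematic route.


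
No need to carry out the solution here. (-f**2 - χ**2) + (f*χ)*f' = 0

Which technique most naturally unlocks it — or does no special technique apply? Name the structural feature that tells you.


Technique: the homogeneous substitution — solved for the derivative, the right side is unchanged under scaling χ and f together — it depends only on the ratio f/χ, so substitute a single ratio variable. Rearranged, this also fits the Bernoulli template directly; the homogeneous substitution reads the structure without the rearrangement.


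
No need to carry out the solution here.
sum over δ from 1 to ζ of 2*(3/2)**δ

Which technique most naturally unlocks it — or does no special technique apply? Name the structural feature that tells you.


Best approach: the geometric series formula — check a ratio of consecutive terms: it is 3/2, independent of the index, so the geometric formula closes the sum.


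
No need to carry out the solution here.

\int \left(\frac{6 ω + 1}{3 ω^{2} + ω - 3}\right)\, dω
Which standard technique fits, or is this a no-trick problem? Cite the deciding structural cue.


Diagnosis: u-substitution — structure check: outer function, inner expression 3 ω^{2} + ω - 3, inner derivative as a factor — the classic u = 3 ω^{2} + ω - 3 pattern.


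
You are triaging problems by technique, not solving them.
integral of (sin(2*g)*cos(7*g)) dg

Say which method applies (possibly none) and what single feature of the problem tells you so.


Diagnosis: a trigonometric identity — sin(2*g)*cos(7*g) mixes two frequencies; the product-to-sum identity splits it into single-frequency sinusoids.


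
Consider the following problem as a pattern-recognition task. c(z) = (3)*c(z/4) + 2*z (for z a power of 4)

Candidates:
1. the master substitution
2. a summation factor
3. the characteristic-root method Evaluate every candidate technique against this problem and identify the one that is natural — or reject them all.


Diagnosis: the master substitution — the argument z/4 divides the index by 4; the standard z = 4^m substitution converts it to a constant-shift recurrence.
- the master substitution: yes — fits the structure here.
- a summation factor: a divided-index call is outside the fixed-shift first-order family a summation factor normalizes.
- the characteristic-root method: the recursion divides its index rather than shifting it — outside the constant-shift family the root method covers.


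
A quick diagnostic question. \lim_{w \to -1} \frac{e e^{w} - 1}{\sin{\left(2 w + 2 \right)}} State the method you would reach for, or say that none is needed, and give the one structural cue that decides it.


Method: l'Hôpital's rule (0/0) — plug in -1: top and bottom both hit zero, so differentiate each and retry. One could equally expand both pieces locally and compare leading terms; the rule does that in one stroke.


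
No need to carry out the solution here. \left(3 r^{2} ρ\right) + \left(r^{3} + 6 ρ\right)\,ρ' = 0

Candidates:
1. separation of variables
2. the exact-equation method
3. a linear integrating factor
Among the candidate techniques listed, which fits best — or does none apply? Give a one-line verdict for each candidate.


Diagnosis: the exact-equation method — take the mixed partials of 3 r^{2} ρ and r^{3} + 6 ρ: they are equal, which certifies an exact differential.
- separation of variables — the two dependences are entangled, not a clean product of one-variable pieces.
- the exact-equation method — yes — fits the structure here.
- a linear integrating factor: a nonlinear term in the unknown puts this outside the integrating-factor template.


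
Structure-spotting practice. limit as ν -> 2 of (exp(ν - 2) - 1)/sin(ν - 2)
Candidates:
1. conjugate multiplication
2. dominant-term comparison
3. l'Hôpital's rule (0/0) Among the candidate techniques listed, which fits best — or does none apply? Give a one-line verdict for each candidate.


Diagnosis: l'Hôpital's rule (0/0) — numerator and denominator both vanish at 2 — a genuine 0/0 form, which is exactly when l'Hôpital applies. Expanding numerator and denominator to first order gives the same value — the rule automates exactly that.
- conjugate multiplication: rationalization has no target — no divergent radical difference appears.
- dominant-term comparison: this limit is not decided by comparing leading-term growth at infinity.
- l'Hôpital's rule (0/0): yes — fits the structure here.


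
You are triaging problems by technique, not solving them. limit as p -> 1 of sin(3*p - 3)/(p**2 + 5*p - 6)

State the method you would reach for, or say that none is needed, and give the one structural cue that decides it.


Best approach: l'Hôpital's rule (0/0) — the 0/0 form at 1 is the signature situation for l'Hôpital's rule. A local series expansion at the point resolves it as well; the rule is the packaged version of that step.


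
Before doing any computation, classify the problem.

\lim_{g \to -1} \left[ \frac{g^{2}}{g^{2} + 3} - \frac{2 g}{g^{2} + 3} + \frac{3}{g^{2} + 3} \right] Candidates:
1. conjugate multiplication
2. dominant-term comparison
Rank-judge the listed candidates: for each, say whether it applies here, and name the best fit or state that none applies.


Verdict: no special technique — the expression is continuous at -1 — substitute and evaluate; no indeterminate form appears.
- conjugate multiplication — there are no radicals in tension whose conjugate would simplify matters.
- dominant-term comparison — leading-power comparison does not apply to this form.


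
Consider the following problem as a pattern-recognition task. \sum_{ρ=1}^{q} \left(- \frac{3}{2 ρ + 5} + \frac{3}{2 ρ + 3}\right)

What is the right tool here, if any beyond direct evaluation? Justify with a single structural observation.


Method: telescoping — the generic term is a one-step difference of \frac{3}{2 ρ + 3}, so partial sums shortcut to endpoint evaluation.


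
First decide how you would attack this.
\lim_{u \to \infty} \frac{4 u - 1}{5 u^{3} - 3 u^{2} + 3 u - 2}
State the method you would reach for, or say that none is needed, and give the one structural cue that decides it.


Best approach: dominant-term comparison — at large u only the top-degree terms survive; compare the leading terms and the limit falls out. Viewed as a single quotient this is an ∞/∞ form — an at-infinity application of l'Hôpital's rule would also resolve it; comparing leading growth reads the answer without differentiating.


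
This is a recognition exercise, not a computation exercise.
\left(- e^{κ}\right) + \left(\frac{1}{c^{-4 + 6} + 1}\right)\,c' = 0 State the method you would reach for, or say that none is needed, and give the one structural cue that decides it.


Best approach: separation of variables — one side of the product carries the independent variable, the other the unknown — the textbook separation shape. The cross-partial test also passes here (vacuously, each side single-variable); the potential-function route would work, separation is simply more immediate.


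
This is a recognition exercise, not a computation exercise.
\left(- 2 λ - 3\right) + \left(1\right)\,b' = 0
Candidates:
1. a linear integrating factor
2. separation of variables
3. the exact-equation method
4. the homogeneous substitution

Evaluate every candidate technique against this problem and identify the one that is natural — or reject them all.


Diagnosis: no special technique — the slope is a function of λ alone, so integrate both sides directly.
- a linear integrating factor: the linear template holds only trivially here (the unknown is absent, so the coefficient is zero) — the method is not the natural label.
- separation of variables: any separation here is vacuous (nothing depends on the unknown); direct integration is the honest label.
- the exact-equation method — with the unknown absent from both coefficients, the cross-partial test holds emptily — nothing for the exact method to work on.
- the homogeneous substitution: solved for the derivative, the right side changes under joint scaling of the two variables.


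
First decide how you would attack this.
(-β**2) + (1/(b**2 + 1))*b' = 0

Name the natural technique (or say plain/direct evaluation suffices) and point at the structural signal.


Best approach: separation of variables — the slope splits multiplicatively: β**2 carrying all β-dependence times b**2 + 1 carrying all b-dependence — separate and integrate. One could also solve this as an exact equation; with each coefficient in its own variable, separating is the same work with fewer steps.


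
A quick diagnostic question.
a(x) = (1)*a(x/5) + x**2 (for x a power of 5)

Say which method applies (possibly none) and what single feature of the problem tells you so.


Diagnosis: the master substitution — the argument contracts 5-fold per step: reindex x exponentially and solve the linear recurrence in the new index.


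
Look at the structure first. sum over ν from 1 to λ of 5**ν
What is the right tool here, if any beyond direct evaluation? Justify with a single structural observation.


Verdict: the geometric series formula — each term is 5 times the previous one, so the geometric-series formula applies directly.


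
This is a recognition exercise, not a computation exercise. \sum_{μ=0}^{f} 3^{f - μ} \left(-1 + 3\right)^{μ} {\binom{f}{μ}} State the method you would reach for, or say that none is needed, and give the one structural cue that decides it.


Verdict: the binomial theorem — binomial coefficients against complementary powers of (-1 + 3) and 3: recognize the binomial expansion and resum.


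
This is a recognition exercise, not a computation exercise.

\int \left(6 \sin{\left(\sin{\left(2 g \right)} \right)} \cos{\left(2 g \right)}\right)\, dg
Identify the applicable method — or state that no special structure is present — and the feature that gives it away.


Technique: u-substitution — everything non-trivial happens through the inner expression \sin{\left(2 g \right)}, and its derivative accounts for the remaining factor up to a constant, so set u = \sin{\left(2 g \right)}.


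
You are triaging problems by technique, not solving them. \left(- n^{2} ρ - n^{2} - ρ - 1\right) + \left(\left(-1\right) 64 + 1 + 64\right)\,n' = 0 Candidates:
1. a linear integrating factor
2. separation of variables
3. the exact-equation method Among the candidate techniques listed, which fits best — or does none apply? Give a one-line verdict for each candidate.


Verdict: separation of variables — solved for the derivative, the right side splits multiplicatively into a function of each variable alone — divide and integrate each side.
- a linear integrating factor: the unknown enters nonlinearly (through a power, a denominator, or a transcendental function), which the linear integrating-factor recipe cannot absorb as-is — any repair would come from a preliminary substitution, not the factor.
- separation of variables: yes, a natural case for it.
- the exact-equation method — no potential function has this form as its differential, as written.


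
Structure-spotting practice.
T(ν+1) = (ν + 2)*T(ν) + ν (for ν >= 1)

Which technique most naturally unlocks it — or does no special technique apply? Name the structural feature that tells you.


Technique: a summation factor — rescale the sequence by the product of the weights ν + 2 so far — the recurrence collapses to a plain running sum.


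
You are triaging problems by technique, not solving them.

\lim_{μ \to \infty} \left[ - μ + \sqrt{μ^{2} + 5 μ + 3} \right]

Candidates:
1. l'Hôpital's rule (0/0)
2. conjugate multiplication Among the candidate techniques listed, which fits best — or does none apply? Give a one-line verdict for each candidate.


Technique: conjugate multiplication — the difference \sqrt{μ^{2} + 5 μ + 3} - μ is an ∞ − ∞ stalemate; its conjugate partner breaks the tie.
- l'Hôpital's rule (0/0) — the expression is a difference driving to ∞ − ∞, not a 0/0 quotient — there is no ratio for the rule to differentiate.
- conjugate multiplication — a fit — the right tool for this form.


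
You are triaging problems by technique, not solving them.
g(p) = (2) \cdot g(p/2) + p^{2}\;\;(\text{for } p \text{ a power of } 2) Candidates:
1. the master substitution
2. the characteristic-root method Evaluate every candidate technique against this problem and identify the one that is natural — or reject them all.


Diagnosis: the master substitution — the argument contracts 2-fold per step: reindex p exponentially and solve the linear recurrence in the new index.
- the master substitution — applies; the problem has the shape this method handles.
- the characteristic-root method — a divided-index call is not the fixed-shift linear shape that characteristic roots solve.


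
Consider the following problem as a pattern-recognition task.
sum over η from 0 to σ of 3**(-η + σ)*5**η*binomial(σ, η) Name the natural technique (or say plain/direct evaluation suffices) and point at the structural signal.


Method: the binomial theorem — binomial coefficients against complementary powers of 5 and 3: recognize the binomial expansion and resum.


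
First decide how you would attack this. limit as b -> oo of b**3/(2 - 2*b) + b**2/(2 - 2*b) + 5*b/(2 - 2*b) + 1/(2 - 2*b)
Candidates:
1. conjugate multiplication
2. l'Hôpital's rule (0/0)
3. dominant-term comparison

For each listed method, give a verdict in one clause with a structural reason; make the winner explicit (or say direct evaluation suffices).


Method: dominant-term comparison — divide by the highest power of b present: lower-order terms vanish and the dominant ratio remains.
- conjugate multiplication: multiplying by a conjugate would not remove any indeterminacy here.
- l'Hôpital's rule (0/0) — no 0/0 form appears: written as one quotient, top and bottom both grow without bound, and the ratio is decided by their leading terms.
- dominant-term comparison: applies; the problem has the shape this method handles.


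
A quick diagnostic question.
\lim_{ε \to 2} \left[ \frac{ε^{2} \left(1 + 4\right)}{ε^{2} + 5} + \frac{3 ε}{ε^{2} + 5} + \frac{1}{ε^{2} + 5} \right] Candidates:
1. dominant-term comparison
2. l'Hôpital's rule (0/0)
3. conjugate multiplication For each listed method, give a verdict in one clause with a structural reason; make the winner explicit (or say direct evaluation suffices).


Technique: no special technique — the expression is continuous at 2 — substitute and evaluate; no indeterminate form appears.
- dominant-term comparison: this is not a rational comparison of growth rates at infinity.
- l'Hôpital's rule (0/0) — evaluation at the point is determinate, so the rule has nothing to repair.
- conjugate multiplication — there are no radicals in tension whose conjugate would simplify matters.


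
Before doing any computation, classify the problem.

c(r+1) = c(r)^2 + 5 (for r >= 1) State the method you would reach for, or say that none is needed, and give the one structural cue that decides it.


Technique: no special technique — the map from one term to the next is curved, not linear, so linear closed-form machinery does not attach.


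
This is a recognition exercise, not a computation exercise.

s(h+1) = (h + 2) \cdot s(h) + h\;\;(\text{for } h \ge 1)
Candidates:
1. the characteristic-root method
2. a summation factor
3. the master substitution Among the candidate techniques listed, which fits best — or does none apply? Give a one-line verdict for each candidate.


Method: a summation factor — with the index-dependent coefficient h + 2, dividing by the cumulative product turns the left side into a pure difference.
- the characteristic-root method — the coefficients change with the index, which the root method cannot absorb.
- a summation factor: a fit — the right tool for this form.
- the master substitution: the recursion steps by a constant offset, so exponential reindexing is pointless.


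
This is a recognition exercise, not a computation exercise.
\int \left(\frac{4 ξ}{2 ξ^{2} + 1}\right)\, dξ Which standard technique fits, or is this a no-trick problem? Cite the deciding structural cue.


Best approach: u-substitution — the only nontrivial dependence routes through 2 ξ^{2} + 1, whose derivative supplies the leftover factor up to a constant multiple — u = 2 ξ^{2} + 1 flattens it.


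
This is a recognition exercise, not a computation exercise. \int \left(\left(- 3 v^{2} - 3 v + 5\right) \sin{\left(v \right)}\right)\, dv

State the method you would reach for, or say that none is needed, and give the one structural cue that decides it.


Method: integration by parts — - 3 v^{2} - 3 v + 5 dies after finitely many derivatives while \sin{\left(v \right)} cycles under integration — the tabular/parts setup.


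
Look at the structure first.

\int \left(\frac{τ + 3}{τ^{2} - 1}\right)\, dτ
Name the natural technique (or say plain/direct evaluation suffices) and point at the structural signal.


Verdict: partial fractions — the bottom, τ^{2} - 1, comes apart into simple factors, and a proper rational function over split factors decomposes.


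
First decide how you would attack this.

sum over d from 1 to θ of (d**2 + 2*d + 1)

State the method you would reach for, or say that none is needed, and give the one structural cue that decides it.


Diagnosis: no special technique — every summand is a constant multiple of a power of d — apply the standard power-sum identities one degree at a time.


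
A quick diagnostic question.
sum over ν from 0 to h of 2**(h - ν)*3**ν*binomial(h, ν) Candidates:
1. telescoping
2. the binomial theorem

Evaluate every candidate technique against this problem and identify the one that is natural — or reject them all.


Method: the binomial theorem — terms weighting binomial(h, ν) against matched powers of 3 and 2 reassemble into (3 + 2)^h by the binomial theorem.
- telescoping — the summand is not presented as a shifted difference — a telescoping rewrite may exist, but the displayed structure does not offer one.
- the binomial theorem — yes, a natural case for it.


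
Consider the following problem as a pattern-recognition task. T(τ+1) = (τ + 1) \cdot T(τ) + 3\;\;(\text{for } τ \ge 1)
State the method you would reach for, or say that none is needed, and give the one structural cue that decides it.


Verdict: a summation factor — the coefficient τ + 1 drifts with the index, so no fixed root exists; normalizing by the cumulative product telescopes it.


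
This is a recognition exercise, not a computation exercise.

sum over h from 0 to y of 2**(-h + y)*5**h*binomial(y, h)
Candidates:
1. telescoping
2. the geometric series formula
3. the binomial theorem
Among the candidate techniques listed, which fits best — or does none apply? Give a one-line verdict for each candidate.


Diagnosis: the binomial theorem — the summand is term h of a binomial expansion in 5 and 2; the whole sum is a single power.
- telescoping: computed from the summand as displayed, the partial sums build up without the pairwise collapse telescoping exploits.
- the geometric series formula — there is no constant term-to-term ratio.
- the binomial theorem — yes, a natural case for it.


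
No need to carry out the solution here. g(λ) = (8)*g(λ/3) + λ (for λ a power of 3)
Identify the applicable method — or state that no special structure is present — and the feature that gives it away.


Technique: the master substitution — the index is divided (λ/3), not shifted — substitute λ = 3^m to straighten it into a shift recurrence.


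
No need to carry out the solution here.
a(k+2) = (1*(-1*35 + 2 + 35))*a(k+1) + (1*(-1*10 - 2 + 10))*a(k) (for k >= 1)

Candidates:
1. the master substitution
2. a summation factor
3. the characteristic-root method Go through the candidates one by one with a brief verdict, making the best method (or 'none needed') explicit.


Verdict: the characteristic-root method — try a geometric ansatz r^k: constant coefficients turn the recurrence into one polynomial equation in r.
- the master substitution: the recursion shifts the index rather than dividing it.
- a summation factor — the recurrence reaches back more than one step, outside the first-order family a summation factor normalizes.
- the characteristic-root method — applies; the problem has the shape this method handles.


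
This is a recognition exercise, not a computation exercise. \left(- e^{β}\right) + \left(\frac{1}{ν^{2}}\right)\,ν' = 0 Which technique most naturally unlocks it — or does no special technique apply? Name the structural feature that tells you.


Technique: separation of variables — one side of the product carries the independent variable, the other the unknown — the textbook separation shape. One could also solve this as an exact equation; with each coefficient in its own variable, separating is the same work with fewer steps.


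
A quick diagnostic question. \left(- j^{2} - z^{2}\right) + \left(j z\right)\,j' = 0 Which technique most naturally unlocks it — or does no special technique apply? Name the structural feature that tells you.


Method: the homogeneous substitution — scaling z and j together leaves the slope fixed — it depends only on j/z, so substitute the ratio. This doubles as a Bernoulli equation in the unknown as written; the homogeneous route needs no setup at all.


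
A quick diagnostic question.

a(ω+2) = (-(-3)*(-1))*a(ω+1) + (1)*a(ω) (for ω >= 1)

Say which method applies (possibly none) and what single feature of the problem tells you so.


Technique: the characteristic-root method — linear, homogeneous, constant coefficients: solutions of the form r^ω exist — find the roots of the characteristic polynomial.


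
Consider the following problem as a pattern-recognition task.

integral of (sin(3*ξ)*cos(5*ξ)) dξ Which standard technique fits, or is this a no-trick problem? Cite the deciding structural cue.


Diagnosis: a trigonometric identity — split sin(3*ξ)*cos(5*ξ) with the angle-addition identities: the resulting sum integrates term by term.


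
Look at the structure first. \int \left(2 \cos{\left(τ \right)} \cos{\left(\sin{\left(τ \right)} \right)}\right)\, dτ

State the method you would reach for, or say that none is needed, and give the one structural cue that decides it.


Method: u-substitution — viewed as a product, the integrand is a composition evaluated at \sin{\left(τ \right)} times (a constant multiple of) that inner expression's derivative, so u = \sin{\left(τ \right)} makes it elementary.


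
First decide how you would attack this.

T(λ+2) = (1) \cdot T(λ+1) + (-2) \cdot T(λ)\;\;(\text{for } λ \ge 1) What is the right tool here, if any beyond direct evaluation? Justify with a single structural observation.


Method: the characteristic-root method — no index-dependence in the weights and nothing inhomogeneous: classic characteristic-equation setup.


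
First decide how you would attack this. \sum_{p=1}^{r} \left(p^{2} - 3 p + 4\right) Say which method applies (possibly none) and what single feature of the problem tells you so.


Method: no special technique — the sum is polynomial through and through; closed forms for each power of p finish it directly.


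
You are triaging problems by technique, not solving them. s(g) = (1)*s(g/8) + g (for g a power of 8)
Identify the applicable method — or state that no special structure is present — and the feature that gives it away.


Best approach: the master substitution — the argument g/8 divides the index by 8; the standard g = 8^m substitution converts it to a constant-shift recurrence.
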